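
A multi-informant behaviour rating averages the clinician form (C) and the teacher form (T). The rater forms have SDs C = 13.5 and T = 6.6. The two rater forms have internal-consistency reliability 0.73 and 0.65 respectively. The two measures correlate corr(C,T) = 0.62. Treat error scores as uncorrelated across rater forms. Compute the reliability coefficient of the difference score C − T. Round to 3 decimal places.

0.441

Var(C−T) = 13.5² + 6.6² − 2·13.5·6.6·0.62 = 225.81 − 110.484 = 115.326.
Under uncorrelated errors the observed covariances equal the true-score covariances, so only the own-variance terms attenuate.
True-score variance = [13.5²·0.73 + 6.6²·0.65] − 110.484 = 161.356 − 110.484 = 50.8725.
Reliability = 50.8725 / 115.326 = 0.441.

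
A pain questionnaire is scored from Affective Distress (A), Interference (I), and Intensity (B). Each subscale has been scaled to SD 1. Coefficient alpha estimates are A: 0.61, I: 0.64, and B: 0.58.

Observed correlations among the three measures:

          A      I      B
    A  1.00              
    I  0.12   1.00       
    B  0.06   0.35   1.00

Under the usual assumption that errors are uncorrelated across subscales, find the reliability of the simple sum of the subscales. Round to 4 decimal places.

Var(A+I+B) = 3 + 2·[0.12 + 0.06 + 0.35] = 3 + 1.06 = 4.06.
Because errors are independent across components, Cov(Tᵢ,Tⱼ) = Cov(Xᵢ,Xⱼ); the off-diagonal part of the true-score variance is the same as above.
True-score variance = [0.61 + 0.64 + 0.58] + 1.06 = 1.83 + 1.06 = 2.89.
Reliability = 2.89 / 4.06 = 0.7118.

0.7118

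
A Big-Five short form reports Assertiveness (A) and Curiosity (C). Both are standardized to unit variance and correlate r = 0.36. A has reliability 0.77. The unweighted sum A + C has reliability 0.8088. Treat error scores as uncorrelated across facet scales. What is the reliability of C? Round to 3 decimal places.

0.710

Var(A+C) = 2 + 2·0.36 = 2.720.
True-score variance = ρ_A + ρ_C + 2·0.36, so 0.8088 = (0.77 + ρ_C + 0.72) / 2.720.
ρ_C = 0.8088·2.720 − 0.77 − 0.72 = 0.710.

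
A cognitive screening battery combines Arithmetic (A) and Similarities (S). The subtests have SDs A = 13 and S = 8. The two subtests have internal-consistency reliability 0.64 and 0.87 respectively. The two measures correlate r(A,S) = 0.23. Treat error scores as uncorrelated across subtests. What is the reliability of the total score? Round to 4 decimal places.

Var(A+S) = 13² + 8² + 2·[13·8·0.23] = 233 + 47.84 = 280.84.
Because errors are independent across components, Cov(Tᵢ,Tⱼ) = Cov(Xᵢ,Xⱼ); the off-diagonal part of the true-score variance is the same as above.
True-score variance = [13²·0.64 + 8²·0.87] + 47.84 = 163.84 + 47.84 = 211.68.
Reliability = 211.68 / 280.84 = 0.7537.

0.7537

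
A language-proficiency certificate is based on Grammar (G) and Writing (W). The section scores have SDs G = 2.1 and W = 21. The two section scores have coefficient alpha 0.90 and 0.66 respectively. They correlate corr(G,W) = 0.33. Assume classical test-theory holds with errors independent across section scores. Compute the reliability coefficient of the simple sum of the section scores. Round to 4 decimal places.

Var(G+W) = 2.1² + 21² + 2·[2.1·21·0.33] = 445.41 + 29.106 = 474.516.
Under uncorrelated errors the observed covariances equal the true-score covariances, so only the own-variance terms attenuate.
True-score variance = [2.1²·0.90 + 21²·0.66] + 29.106 = 295.029 + 29.106 = 324.135.
Reliability = 324.135 / 474.516 = 0.6831.

0.6831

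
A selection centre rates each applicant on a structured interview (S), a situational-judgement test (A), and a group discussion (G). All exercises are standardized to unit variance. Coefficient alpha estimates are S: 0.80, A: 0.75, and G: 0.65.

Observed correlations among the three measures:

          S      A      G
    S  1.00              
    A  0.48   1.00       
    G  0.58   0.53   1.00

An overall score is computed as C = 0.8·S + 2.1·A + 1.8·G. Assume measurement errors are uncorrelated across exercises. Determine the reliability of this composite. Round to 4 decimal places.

Var(C) = 0.8² + 2.1² + 1.8² + 2·[1.68·0.48 + 1.44·0.58 + 3.78·0.53] = 8.29 + 7.29 = 15.58.
Because errors are independent across components, Cov(Tᵢ,Tⱼ) = Cov(Xᵢ,Xⱼ); the off-diagonal part of the true-score variance is the same as above.
True-score variance = [0.8²·0.80 + 2.1²·0.75 + 1.8²·0.65] + 7.29 = 5.9255 + 7.29 = 13.2155.
Reliability = 13.2155 / 15.58 = 0.8482.

0.8482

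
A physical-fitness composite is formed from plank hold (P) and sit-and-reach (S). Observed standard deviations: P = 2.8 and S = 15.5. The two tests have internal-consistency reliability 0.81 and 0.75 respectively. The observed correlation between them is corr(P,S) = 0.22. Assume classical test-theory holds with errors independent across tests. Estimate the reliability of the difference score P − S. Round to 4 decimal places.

0.7312

Var(P−S) = 2.8² + 15.5² − 2·2.8·15.5·0.22 = 248.09 − 19.096 = 228.994.
Because errors are independent across components, Cov(Tᵢ,Tⱼ) = Cov(Xᵢ,Xⱼ); the off-diagonal part of the true-score variance is the same as above.
True-score variance = [2.8²·0.81 + 15.5²·0.75] − 19.096 = 186.538 − 19.096 = 167.442.
Reliability = 167.442 / 228.994 = 0.7312.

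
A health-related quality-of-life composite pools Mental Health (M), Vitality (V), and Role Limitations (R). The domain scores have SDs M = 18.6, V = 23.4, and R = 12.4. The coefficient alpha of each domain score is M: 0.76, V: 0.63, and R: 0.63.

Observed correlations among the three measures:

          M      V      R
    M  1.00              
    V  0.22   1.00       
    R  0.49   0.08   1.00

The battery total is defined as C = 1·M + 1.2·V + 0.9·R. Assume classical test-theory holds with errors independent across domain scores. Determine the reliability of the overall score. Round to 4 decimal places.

0.7585

Var(C) = 18.6² + 1.2²·23.4² + 0.9²·12.4² + 2·[1.2·18.6·23.4·0.22 + 0.9·18.6·12.4·0.49 + 1.08·23.4·12.4·0.08] = 1258.99 + 483.371 = 1742.36.
Under uncorrelated errors the observed covariances equal the true-score covariances, so only the own-variance terms attenuate.
True-score variance = [18.6²·0.76 + 1.2²·23.4²·0.63 + 0.9²·12.4²·0.63] + 483.371 = 838.14 + 483.371 = 1321.51.
Reliability = 1321.51 / 1742.36 = 0.7585.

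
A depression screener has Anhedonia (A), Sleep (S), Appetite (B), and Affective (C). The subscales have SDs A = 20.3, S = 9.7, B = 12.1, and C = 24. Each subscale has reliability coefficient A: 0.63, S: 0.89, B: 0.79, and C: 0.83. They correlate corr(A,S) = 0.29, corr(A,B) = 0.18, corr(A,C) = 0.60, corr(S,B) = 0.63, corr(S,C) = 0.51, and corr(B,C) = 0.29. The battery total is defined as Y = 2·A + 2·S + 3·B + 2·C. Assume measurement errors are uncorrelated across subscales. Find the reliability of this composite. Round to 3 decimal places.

0.888

Var(Y) = 2²·20.3² + 2²·9.7² + 3²·12.1² + 2²·24² + 2·[4·20.3·9.7·0.29 + 6·20.3·12.1·0.18 + 4·20.3·24·0.60 + 6·9.7·12.1·0.63 + 4·9.7·24·0.51 + 6·12.1·24·0.29] = 5646.41 + 6173.69 = 11820.1.
With uncorrelated errors the cross-covariances are all true-score covariance, so they carry over unchanged; only the diagonal terms shrink to ρᵢσᵢ².
True-score variance = [2²·20.3²·0.63 + 2²·9.7²·0.89 + 3²·12.1²·0.79 + 2²·24²·0.83] + 6173.69 = 4326.72 + 6173.69 = 10500.4.
Reliability = 10500.4 / 11820.1 = 0.888.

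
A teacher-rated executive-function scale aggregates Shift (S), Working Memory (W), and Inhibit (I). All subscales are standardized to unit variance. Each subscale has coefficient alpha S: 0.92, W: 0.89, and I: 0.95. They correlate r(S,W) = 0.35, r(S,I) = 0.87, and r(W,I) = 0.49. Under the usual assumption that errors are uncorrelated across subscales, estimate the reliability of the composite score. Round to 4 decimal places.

Var(S+W+I) = 3 + 2·[0.35 + 0.87 + 0.49] = 3 + 3.42 = 6.42.
Because errors are independent across components, Cov(Tᵢ,Tⱼ) = Cov(Xᵢ,Xⱼ); the off-diagonal part of the true-score variance is the same as above.
True-score variance = [0.92 + 0.89 + 0.95] + 3.42 = 2.76 + 3.42 = 6.18.
Reliability = 6.18 / 6.42 = 0.9626.

0.9626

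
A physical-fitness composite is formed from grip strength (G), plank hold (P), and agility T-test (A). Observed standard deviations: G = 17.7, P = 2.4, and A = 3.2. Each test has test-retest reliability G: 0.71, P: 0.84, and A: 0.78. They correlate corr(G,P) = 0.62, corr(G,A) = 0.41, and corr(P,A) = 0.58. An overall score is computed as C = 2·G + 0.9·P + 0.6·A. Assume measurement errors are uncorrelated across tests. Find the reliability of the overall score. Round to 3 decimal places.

Var(C) = 2²·17.7² + 0.9²·2.4² + 0.6²·3.2² + 2·[1.8·17.7·2.4·0.62 + 1.2·17.7·3.2·0.41 + 0.54·2.4·3.2·0.58] = 1261.51 + 155.36 = 1416.87.
Under uncorrelated errors the observed covariances equal the true-score covariances, so only the own-variance terms attenuate.
True-score variance = [2²·17.7²·0.71 + 0.9²·2.4²·0.84 + 0.6²·3.2²·0.78] + 155.36 = 896.538 + 155.36 = 1051.9.
Reliability = 1051.9 / 1416.87 = 0.742.

0.742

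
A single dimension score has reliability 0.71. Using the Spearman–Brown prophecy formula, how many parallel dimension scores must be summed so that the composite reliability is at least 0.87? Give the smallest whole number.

k ≥ ρ*(1−ρ₁)/(ρ₁(1−ρ*)) = 0.87·0.29 / (0.71·0.13) = 2.733.
Smallest integer k = 3.

3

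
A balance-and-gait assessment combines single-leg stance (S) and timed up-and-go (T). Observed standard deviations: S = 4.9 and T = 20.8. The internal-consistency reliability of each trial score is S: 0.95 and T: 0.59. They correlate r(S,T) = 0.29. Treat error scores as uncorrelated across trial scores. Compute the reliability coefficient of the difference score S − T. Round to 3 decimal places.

Var(S−T) = 4.9² + 20.8² − 2·4.9·20.8·0.29 = 456.65 − 59.1136 = 397.536.
Under uncorrelated errors the observed covariances equal the true-score covariances, so only the own-variance terms attenuate.
True-score variance = [4.9²·0.95 + 20.8²·0.59] − 59.1136 = 278.067 − 59.1136 = 218.954.
Reliability = 218.954 / 397.536 = 0.551.

0.551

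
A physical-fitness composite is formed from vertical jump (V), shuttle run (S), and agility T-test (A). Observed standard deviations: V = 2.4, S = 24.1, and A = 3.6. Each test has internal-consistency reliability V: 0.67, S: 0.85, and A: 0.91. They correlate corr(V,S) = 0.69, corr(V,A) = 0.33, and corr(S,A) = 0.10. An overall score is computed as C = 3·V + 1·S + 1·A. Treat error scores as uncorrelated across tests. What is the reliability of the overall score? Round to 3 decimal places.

Var(C) = 3²·2.4² + 24.1² + 3.6² + 2·[3·2.4·24.1·0.69 + 3·2.4·3.6·0.33 + 24.1·3.6·0.10] = 645.61 + 273.917 = 919.527.
With uncorrelated errors the cross-covariances are all true-score covariance, so they carry over unchanged; only the diagonal terms shrink to ρᵢσᵢ².
True-score variance = [3²·2.4²·0.67 + 24.1²·0.85 + 3.6²·0.91] + 273.917 = 540.215 + 273.917 = 814.132.
Reliability = 814.132 / 919.527 = 0.885.

0.885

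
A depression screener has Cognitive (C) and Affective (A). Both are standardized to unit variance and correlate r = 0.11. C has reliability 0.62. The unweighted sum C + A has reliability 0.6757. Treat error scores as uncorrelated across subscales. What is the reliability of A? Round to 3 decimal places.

0.660

Var(C+A) = 2 + 2·0.11 = 2.220.
True-score variance = ρ_C + ρ_A + 2·0.11, so 0.6757 = (0.62 + ρ_A + 0.22) / 2.220.
ρ_A = 0.6757·2.220 − 0.62 − 0.22 = 0.660.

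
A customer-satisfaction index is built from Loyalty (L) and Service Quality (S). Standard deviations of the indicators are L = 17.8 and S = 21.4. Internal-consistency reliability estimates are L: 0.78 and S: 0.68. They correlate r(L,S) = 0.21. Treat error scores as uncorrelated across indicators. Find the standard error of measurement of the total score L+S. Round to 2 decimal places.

Var(total) = 774.8 + 159.986 = 934.786.
True-score variance = 558.548 + 159.986 = 718.534, so reliability = 0.7687.
Error variance = 934.786 − 718.534 = 216.252; SEM = √216.252 = 14.71.

14.71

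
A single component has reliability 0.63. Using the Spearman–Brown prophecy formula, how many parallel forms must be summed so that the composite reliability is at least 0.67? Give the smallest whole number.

2

k ≥ ρ*(1−ρ₁)/(ρ₁(1−ρ*)) = 0.67·0.37 / (0.63·0.33) = 1.192.
Smallest integer k = 2.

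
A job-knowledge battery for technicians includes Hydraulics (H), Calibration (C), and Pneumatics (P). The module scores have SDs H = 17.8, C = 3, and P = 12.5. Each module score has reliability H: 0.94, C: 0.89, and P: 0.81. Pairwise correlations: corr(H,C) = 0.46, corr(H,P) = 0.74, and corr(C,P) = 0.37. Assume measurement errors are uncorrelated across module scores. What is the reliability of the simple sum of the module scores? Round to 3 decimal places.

Var(H+C+P) = 17.8² + 3² + 12.5² + 2·[17.8·3·0.46 + 17.8·12.5·0.74 + 3·12.5·0.37] = 482.09 + 406.178 = 888.268.
Under uncorrelated errors the observed covariances equal the true-score covariances, so only the own-variance terms attenuate.
True-score variance = [17.8²·0.94 + 3²·0.89 + 12.5²·0.81] + 406.178 = 432.402 + 406.178 = 838.58.
Reliability = 838.58 / 888.268 = 0.944.

0.944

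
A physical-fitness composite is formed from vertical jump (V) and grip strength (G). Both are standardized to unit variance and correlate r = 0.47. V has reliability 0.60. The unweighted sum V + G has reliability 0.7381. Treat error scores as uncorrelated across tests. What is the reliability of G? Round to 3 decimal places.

0.630

Var(V+G) = 2 + 2·0.47 = 2.940.
True-score variance = ρ_V + ρ_G + 2·0.47, so 0.7381 = (0.60 + ρ_G + 0.94) / 2.940.
ρ_G = 0.7381·2.940 − 0.60 − 0.94 = 0.630.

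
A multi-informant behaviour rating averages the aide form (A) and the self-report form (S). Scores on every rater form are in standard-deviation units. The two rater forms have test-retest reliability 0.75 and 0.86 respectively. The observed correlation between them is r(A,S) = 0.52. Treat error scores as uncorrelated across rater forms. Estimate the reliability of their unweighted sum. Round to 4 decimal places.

Var(A+S) = 2 + 2·[0.52] = 2 + 1.04 = 3.04.
Because errors are independent across components, Cov(Tᵢ,Tⱼ) = Cov(Xᵢ,Xⱼ); the off-diagonal part of the true-score variance is the same as above.
True-score variance = [0.75 + 0.86] + 1.04 = 1.61 + 1.04 = 2.65.
Reliability = 2.65 / 3.04 = 0.8717.

0.8717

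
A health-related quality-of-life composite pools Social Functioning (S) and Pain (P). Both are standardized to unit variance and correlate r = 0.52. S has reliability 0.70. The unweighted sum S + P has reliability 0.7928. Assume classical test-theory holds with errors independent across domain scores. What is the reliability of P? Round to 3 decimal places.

Var(S+P) = 2 + 2·0.52 = 3.040.
True-score variance = ρ_S + ρ_P + 2·0.52, so 0.7928 = (0.70 + ρ_P + 1.04) / 3.040.
ρ_P = 0.7928·3.040 − 0.70 − 1.04 = 0.670.

0.670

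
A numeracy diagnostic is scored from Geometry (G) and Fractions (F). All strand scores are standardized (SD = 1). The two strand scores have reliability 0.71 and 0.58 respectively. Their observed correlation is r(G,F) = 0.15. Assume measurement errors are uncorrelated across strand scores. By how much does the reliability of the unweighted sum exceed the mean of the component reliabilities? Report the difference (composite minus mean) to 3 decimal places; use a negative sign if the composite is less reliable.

0.046

Var(sum) = 2 + 0.3 = 2.3; true-score variance = 1.29 + 0.3 = 1.59; composite reliability = 0.6913.
Mean component reliability = 0.6450.
Difference = 0.6913 − 0.6450 = 0.046.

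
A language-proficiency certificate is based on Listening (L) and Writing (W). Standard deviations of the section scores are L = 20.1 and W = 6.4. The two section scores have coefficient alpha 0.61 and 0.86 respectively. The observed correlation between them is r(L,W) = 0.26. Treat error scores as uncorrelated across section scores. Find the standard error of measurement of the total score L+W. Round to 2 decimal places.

12.78

Var(total) = 444.97 + 66.8928 = 511.863.
True-score variance = 281.672 + 66.8928 = 348.565, so reliability = 0.6810.
Error variance = 511.863 − 348.565 = 163.298; SEM = √163.298 = 12.78.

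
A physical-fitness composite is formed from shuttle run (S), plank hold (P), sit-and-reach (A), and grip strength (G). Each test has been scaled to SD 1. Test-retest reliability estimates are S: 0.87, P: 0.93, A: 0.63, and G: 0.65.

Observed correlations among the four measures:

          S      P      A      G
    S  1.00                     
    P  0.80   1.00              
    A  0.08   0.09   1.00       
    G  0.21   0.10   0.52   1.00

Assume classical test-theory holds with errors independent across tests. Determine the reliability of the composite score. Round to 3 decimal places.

Var(S+P+A+G) = 4 + 2·[0.80 + 0.08 + 0.21 + 0.09 + 0.10 + 0.52] = 4 + 3.6 = 7.6.
Under uncorrelated errors the observed covariances equal the true-score covariances, so only the own-variance terms attenuate.
True-score variance = [0.87 + 0.93 + 0.63 + 0.65] + 3.6 = 3.08 + 3.6 = 6.68.
Reliability = 6.68 / 7.6 = 0.879.

0.879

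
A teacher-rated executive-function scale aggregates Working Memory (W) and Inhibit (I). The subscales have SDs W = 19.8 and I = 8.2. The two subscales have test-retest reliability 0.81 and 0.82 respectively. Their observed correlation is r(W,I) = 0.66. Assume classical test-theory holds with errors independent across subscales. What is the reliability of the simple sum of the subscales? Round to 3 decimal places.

Var(W+I) = 19.8² + 8.2² + 2·[19.8·8.2·0.66] = 459.28 + 214.315 = 673.595.
Because errors are independent across components, Cov(Tᵢ,Tⱼ) = Cov(Xᵢ,Xⱼ); the off-diagonal part of the true-score variance is the same as above.
True-score variance = [19.8²·0.81 + 8.2²·0.82] + 214.315 = 372.689 + 214.315 = 587.004.
Reliability = 587.004 / 673.595 = 0.871.

0.871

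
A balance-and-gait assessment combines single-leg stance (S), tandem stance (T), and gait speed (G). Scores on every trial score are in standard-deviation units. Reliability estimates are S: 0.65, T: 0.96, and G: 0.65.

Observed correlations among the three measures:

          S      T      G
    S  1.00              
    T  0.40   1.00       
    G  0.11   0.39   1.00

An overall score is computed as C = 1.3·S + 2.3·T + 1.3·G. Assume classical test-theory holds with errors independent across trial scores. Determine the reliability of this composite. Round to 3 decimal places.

Var(C) = 1.3² + 2.3² + 1.3² + 2·[2.99·0.40 + 1.69·0.11 + 2.99·0.39] = 8.67 + 5.096 = 13.766.
Under uncorrelated errors the observed covariances equal the true-score covariances, so only the own-variance terms attenuate.
True-score variance = [1.3²·0.65 + 2.3²·0.96 + 1.3²·0.65] + 5.096 = 7.2754 + 5.096 = 12.3714.
Reliability = 12.3714 / 13.766 = 0.899.

0.899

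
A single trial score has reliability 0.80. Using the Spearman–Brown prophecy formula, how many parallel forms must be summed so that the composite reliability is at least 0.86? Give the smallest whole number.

2

k ≥ ρ*(1−ρ₁)/(ρ₁(1−ρ*)) = 0.86·0.20 / (0.80·0.14) = 1.536.
Smallest integer k = 2.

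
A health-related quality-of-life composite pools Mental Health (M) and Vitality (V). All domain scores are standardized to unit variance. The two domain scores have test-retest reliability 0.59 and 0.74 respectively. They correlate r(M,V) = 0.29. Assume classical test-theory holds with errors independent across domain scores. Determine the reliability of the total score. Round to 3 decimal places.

0.740

Var(M+V) = 2 + 2·[0.29] = 2 + 0.58 = 2.58.
Under uncorrelated errors the observed covariances equal the true-score covariances, so only the own-variance terms attenuate.
True-score variance = [0.59 + 0.74] + 0.58 = 1.33 + 0.58 = 1.91.
Reliability = 1.91 / 2.58 = 0.740.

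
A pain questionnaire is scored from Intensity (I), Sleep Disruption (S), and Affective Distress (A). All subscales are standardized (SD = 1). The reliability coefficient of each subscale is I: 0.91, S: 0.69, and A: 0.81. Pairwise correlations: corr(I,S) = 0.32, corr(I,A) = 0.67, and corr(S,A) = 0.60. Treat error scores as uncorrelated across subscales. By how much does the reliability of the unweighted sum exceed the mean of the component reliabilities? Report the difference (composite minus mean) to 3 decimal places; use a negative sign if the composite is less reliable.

0.101

Var(sum) = 3 + 3.18 = 6.18; true-score variance = 2.41 + 3.18 = 5.59; composite reliability = 0.9045.
Mean component reliability = 0.8033.
Difference = 0.9045 − 0.8033 = 0.101.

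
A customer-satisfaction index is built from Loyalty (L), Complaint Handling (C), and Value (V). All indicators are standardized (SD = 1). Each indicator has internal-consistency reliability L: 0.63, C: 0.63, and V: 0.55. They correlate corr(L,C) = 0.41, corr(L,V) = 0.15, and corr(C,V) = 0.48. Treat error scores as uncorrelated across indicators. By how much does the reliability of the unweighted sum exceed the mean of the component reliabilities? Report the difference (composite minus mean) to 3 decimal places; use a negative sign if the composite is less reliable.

0.162

Var(sum) = 3 + 2.08 = 5.08; true-score variance = 1.81 + 2.08 = 3.89; composite reliability = 0.7657.
Mean component reliability = 0.6033.
Difference = 0.7657 − 0.6033 = 0.162.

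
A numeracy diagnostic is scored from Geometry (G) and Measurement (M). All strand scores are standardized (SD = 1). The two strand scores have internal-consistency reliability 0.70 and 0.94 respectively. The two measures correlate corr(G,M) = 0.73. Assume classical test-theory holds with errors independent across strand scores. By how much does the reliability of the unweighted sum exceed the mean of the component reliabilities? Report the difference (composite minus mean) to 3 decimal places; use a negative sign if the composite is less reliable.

0.076

Var(sum) = 2 + 1.46 = 3.46; true-score variance = 1.64 + 1.46 = 3.1; composite reliability = 0.8960.
Mean component reliability = 0.8200.
Difference = 0.8960 − 0.8200 = 0.076.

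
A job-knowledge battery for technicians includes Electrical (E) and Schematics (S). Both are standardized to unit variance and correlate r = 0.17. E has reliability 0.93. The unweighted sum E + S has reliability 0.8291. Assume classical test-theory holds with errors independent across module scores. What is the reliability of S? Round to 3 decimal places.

0.670

Var(E+S) = 2 + 2·0.17 = 2.340.
True-score variance = ρ_E + ρ_S + 2·0.17, so 0.8291 = (0.93 + ρ_S + 0.34) / 2.340.
ρ_S = 0.8291·2.340 − 0.93 − 0.34 = 0.670.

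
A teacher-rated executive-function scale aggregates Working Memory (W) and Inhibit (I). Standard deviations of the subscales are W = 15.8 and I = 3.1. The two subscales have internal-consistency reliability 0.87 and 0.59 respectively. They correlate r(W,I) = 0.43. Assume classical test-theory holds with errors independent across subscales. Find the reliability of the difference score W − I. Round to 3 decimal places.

0.832

Var(W−I) = 15.8² + 3.1² − 2·15.8·3.1·0.43 = 259.25 − 42.1228 = 217.127.
Under uncorrelated errors the observed covariances equal the true-score covariances, so only the own-variance terms attenuate.
True-score variance = [15.8²·0.87 + 3.1²·0.59] − 42.1228 = 222.857 − 42.1228 = 180.734.
Reliability = 180.734 / 217.127 = 0.832.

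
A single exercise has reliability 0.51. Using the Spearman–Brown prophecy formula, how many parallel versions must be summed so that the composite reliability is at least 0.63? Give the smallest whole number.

k ≥ ρ*(1−ρ₁)/(ρ₁(1−ρ*)) = 0.63·0.49 / (0.51·0.37) = 1.636.
Smallest integer k = 2.

2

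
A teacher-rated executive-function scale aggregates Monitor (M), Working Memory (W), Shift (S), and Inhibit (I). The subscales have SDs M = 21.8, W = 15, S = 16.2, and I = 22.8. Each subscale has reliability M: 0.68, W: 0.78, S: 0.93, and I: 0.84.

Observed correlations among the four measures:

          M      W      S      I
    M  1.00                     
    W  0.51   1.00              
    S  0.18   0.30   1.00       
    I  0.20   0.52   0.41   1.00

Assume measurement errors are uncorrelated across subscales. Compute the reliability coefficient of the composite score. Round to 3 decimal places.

0.897

Var(M+W+S+I) = 21.8² + 15² + 16.2² + 22.8² + 2·[21.8·15·0.51 + 21.8·16.2·0.18 + 21.8·22.8·0.20 + 15·16.2·0.30 + 15·22.8·0.52 + 16.2·22.8·0.41] = 1482.52 + 1463.85 = 2946.37.
Under uncorrelated errors the observed covariances equal the true-score covariances, so only the own-variance terms attenuate.
True-score variance = [21.8²·0.68 + 15²·0.78 + 16.2²·0.93 + 22.8²·0.84] + 1463.85 = 1179.4 + 1463.85 = 2643.25.
Reliability = 2643.25 / 2946.37 = 0.897.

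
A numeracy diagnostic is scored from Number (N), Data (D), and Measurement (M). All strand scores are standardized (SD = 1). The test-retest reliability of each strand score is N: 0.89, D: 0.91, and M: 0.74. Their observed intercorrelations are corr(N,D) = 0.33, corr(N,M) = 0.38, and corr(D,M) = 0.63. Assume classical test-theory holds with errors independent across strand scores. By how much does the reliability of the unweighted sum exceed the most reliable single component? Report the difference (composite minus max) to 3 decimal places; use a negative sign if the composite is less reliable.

0.009

Var(sum) = 3 + 2.68 = 5.68; true-score variance = 2.54 + 2.68 = 5.22; composite reliability = 0.9190.
Max component reliability = 0.9100.
Difference = 0.9190 − 0.9100 = 0.009.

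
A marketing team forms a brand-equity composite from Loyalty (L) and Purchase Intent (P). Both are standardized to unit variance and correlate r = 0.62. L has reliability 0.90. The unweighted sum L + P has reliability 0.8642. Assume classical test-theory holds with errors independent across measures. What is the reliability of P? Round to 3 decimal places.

0.660

Var(L+P) = 2 + 2·0.62 = 3.240.
True-score variance = ρ_L + ρ_P + 2·0.62, so 0.8642 = (0.90 + ρ_P + 1.24) / 3.240.
ρ_P = 0.8642·3.240 − 0.90 − 1.24 = 0.660.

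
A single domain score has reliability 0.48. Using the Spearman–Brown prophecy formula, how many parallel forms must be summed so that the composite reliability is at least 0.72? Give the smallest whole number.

3

k ≥ ρ*(1−ρ₁)/(ρ₁(1−ρ*)) = 0.72·0.52 / (0.48·0.28) = 2.786.
Smallest integer k = 3.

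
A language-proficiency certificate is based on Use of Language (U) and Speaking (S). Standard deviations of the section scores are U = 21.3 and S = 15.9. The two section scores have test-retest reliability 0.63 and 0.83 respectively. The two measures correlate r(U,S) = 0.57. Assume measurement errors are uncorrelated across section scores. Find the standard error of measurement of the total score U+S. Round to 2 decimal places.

14.52

Var(total) = 706.5 + 386.084 = 1092.58.
True-score variance = 495.657 + 386.084 = 881.741, so reliability = 0.8070.
Error variance = 1092.58 − 881.741 = 210.843; SEM = √210.843 = 14.52.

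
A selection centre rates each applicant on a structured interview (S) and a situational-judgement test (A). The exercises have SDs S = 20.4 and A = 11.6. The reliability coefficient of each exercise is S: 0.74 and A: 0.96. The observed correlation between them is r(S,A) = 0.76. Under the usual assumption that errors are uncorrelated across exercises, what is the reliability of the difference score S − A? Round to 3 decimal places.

Var(S−A) = 20.4² + 11.6² − 2·20.4·11.6·0.76 = 550.72 − 359.693 = 191.027.
Because errors are independent across components, Cov(Tᵢ,Tⱼ) = Cov(Xᵢ,Xⱼ); the off-diagonal part of the true-score variance is the same as above.
True-score variance = [20.4²·0.74 + 11.6²·0.96] − 359.693 = 437.136 − 359.693 = 77.4432.
Reliability = 77.4432 / 191.027 = 0.405.

0.405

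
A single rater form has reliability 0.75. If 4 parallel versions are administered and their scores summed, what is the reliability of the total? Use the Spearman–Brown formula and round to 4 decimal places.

0.9231

ρ_k = kρ / (1 + (k−1)ρ) = 4·0.75 / (1 + 3·0.75) = 3.000 / 3.250 = 0.9231.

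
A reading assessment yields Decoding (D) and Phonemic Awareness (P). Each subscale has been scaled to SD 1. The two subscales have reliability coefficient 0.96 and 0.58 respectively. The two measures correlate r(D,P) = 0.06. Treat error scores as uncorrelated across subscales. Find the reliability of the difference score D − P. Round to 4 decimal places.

0.7553

Var(D−P) = 1 + 1 − 2·0.06 = 2 − 0.12 = 1.88.
Because errors are independent across components, Cov(Tᵢ,Tⱼ) = Cov(Xᵢ,Xⱼ); the off-diagonal part of the true-score variance is the same as above.
True-score variance = [0.96 + 0.58] − 0.12 = 1.54 − 0.12 = 1.42.
Reliability = 1.42 / 1.88 = 0.7553.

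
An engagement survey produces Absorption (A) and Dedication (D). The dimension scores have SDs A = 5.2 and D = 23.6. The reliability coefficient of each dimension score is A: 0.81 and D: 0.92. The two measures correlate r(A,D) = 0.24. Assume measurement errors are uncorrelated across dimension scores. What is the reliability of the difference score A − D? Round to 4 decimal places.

Var(A−D) = 5.2² + 23.6² − 2·5.2·23.6·0.24 = 584 − 58.9056 = 525.094.
Under uncorrelated errors the observed covariances equal the true-score covariances, so only the own-variance terms attenuate.
True-score variance = [5.2²·0.81 + 23.6²·0.92] − 58.9056 = 534.306 − 58.9056 = 475.4.
Reliability = 475.4 / 525.094 = 0.9054.

0.9054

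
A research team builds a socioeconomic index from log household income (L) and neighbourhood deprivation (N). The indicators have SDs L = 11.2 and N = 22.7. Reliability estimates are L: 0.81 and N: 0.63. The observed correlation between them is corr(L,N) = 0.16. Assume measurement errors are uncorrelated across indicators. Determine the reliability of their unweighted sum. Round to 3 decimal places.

0.703

Var(L+N) = 11.2² + 22.7² + 2·[11.2·22.7·0.16] = 640.73 + 81.3568 = 722.087.
Because errors are independent across components, Cov(Tᵢ,Tⱼ) = Cov(Xᵢ,Xⱼ); the off-diagonal part of the true-score variance is the same as above.
True-score variance = [11.2²·0.81 + 22.7²·0.63] + 81.3568 = 426.239 + 81.3568 = 507.596.
Reliability = 507.596 / 722.087 = 0.703.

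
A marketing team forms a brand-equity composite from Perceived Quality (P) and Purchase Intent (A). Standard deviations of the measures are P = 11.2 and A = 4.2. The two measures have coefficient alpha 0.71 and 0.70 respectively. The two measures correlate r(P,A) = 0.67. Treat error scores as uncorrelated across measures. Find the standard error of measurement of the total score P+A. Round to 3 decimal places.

6.455

Var(total) = 143.08 + 63.0336 = 206.114.
True-score variance = 101.41 + 63.0336 = 164.444, so reliability = 0.7978.
Error variance = 206.114 − 164.444 = 41.6696; SEM = √41.6696 = 6.455.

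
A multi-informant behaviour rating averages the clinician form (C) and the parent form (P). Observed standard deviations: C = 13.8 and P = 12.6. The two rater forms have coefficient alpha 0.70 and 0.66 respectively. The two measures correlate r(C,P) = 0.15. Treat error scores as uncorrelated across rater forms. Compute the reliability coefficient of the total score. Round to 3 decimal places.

0.723

Var(C+P) = 13.8² + 12.6² + 2·[13.8·12.6·0.15] = 349.2 + 52.164 = 401.364.
With uncorrelated errors the cross-covariances are all true-score covariance, so they carry over unchanged; only the diagonal terms shrink to ρᵢσᵢ².
True-score variance = [13.8²·0.70 + 12.6²·0.66] + 52.164 = 238.09 + 52.164 = 290.254.
Reliability = 290.254 / 401.364 = 0.723.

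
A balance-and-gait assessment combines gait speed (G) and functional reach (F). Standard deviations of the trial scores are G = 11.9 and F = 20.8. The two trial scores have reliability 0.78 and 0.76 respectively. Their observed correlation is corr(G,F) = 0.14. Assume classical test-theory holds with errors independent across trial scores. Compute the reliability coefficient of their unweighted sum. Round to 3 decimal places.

0.790

Var(G+F) = 11.9² + 20.8² + 2·[11.9·20.8·0.14] = 574.25 + 69.3056 = 643.556.
Under uncorrelated errors the observed covariances equal the true-score covariances, so only the own-variance terms attenuate.
True-score variance = [11.9²·0.78 + 20.8²·0.76] + 69.3056 = 439.262 + 69.3056 = 508.568.
Reliability = 508.568 / 643.556 = 0.790.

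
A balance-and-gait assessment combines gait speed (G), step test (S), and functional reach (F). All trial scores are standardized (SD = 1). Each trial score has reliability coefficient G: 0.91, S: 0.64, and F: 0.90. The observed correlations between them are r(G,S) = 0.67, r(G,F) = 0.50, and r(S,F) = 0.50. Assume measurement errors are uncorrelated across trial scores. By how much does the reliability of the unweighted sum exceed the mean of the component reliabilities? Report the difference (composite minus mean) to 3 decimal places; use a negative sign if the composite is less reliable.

Var(sum) = 3 + 3.34 = 6.34; true-score variance = 2.45 + 3.34 = 5.79; composite reliability = 0.9132.
Mean component reliability = 0.8167.
Difference = 0.9132 − 0.8167 = 0.097.

0.097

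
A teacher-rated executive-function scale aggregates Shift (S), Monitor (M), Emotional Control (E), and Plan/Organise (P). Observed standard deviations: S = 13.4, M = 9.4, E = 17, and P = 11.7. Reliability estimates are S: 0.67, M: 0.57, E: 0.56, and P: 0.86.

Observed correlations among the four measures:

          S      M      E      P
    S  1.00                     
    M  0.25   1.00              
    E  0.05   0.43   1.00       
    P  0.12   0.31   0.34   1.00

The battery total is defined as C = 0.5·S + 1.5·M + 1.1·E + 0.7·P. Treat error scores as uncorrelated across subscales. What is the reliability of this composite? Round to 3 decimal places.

0.768

Var(C) = 0.5²·13.4² + 1.5²·9.4² + 1.1²·17² + 0.7²·11.7² + 2·[0.75·13.4·9.4·0.25 + 0.55·13.4·17·0.05 + 0.35·13.4·11.7·0.12 + 1.65·9.4·17·0.43 + 1.05·9.4·11.7·0.31 + 0.77·17·11.7·0.34] = 660.466 + 475.431 = 1135.9.
Because errors are independent across components, Cov(Tᵢ,Tⱼ) = Cov(Xᵢ,Xⱼ); the off-diagonal part of the true-score variance is the same as above.
True-score variance = [0.5²·13.4²·0.67 + 1.5²·9.4²·0.57 + 1.1²·17²·0.56 + 0.7²·11.7²·0.86] + 475.431 = 396.91 + 475.431 = 872.341.
Reliability = 872.341 / 1135.9 = 0.768.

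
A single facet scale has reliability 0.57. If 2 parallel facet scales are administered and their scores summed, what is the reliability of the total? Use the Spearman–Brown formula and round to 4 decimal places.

0.7261

ρ_k = kρ / (1 + (k−1)ρ) = 2·0.57 / (1 + 1·0.57) = 1.140 / 1.570 = 0.7261.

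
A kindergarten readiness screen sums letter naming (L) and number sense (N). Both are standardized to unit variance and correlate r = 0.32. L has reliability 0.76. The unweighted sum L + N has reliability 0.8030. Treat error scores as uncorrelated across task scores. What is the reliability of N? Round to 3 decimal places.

Var(L+N) = 2 + 2·0.32 = 2.640.
True-score variance = ρ_L + ρ_N + 2·0.32, so 0.8030 = (0.76 + ρ_N + 0.64) / 2.640.
ρ_N = 0.8030·2.640 − 0.76 − 0.64 = 0.720.

0.720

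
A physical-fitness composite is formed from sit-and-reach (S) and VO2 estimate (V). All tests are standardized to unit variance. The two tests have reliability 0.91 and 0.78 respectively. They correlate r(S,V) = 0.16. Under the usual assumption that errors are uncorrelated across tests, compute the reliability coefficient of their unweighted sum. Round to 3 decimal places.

0.866

Var(S+V) = 2 + 2·[0.16] = 2 + 0.32 = 2.32.
With uncorrelated errors the cross-covariances are all true-score covariance, so they carry over unchanged; only the diagonal terms shrink to ρᵢσᵢ².
True-score variance = [0.91 + 0.78] + 0.32 = 1.69 + 0.32 = 2.01.
Reliability = 2.01 / 2.32 = 0.866.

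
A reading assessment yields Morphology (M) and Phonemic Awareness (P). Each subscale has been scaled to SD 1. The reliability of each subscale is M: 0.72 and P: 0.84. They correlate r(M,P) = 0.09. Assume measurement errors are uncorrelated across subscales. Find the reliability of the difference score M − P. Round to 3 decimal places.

0.758

Var(M−P) = 1 + 1 − 2·0.09 = 2 − 0.18 = 1.82.
With uncorrelated errors the cross-covariances are all true-score covariance, so they carry over unchanged; only the diagonal terms shrink to ρᵢσᵢ².
True-score variance = [0.72 + 0.84] − 0.18 = 1.56 − 0.18 = 1.38.
Reliability = 1.38 / 1.82 = 0.758.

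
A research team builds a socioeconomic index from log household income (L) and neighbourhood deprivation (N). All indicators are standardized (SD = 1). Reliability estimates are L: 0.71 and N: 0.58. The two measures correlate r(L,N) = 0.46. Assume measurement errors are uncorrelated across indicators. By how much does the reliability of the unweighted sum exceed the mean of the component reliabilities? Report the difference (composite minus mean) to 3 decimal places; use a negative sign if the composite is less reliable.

0.112

Var(sum) = 2 + 0.92 = 2.92; true-score variance = 1.29 + 0.92 = 2.21; composite reliability = 0.7568.
Mean component reliability = 0.6450.
Difference = 0.7568 − 0.6450 = 0.112.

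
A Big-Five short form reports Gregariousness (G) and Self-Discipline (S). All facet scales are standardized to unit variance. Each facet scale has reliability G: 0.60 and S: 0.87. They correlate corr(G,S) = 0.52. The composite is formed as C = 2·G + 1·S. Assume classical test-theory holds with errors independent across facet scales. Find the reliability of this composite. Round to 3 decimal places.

0.756

Var(C) = 2² + 1 + 2·[2·0.52] = 5 + 2.08 = 7.08.
Because errors are independent across components, Cov(Tᵢ,Tⱼ) = Cov(Xᵢ,Xⱼ); the off-diagonal part of the true-score variance is the same as above.
True-score variance = [2²·0.60 + 0.87] + 2.08 = 3.27 + 2.08 = 5.35.
Reliability = 5.35 / 7.08 = 0.756.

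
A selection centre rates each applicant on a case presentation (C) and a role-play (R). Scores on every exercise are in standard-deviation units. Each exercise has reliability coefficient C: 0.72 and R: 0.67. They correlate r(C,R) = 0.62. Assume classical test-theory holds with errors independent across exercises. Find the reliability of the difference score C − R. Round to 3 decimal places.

Var(C−R) = 1 + 1 − 2·0.62 = 2 − 1.24 = 0.76.
Under uncorrelated errors the observed covariances equal the true-score covariances, so only the own-variance terms attenuate.
True-score variance = [0.72 + 0.67] − 1.24 = 1.39 − 1.24 = 0.15.
Reliability = 0.15 / 0.76 = 0.197.

0.197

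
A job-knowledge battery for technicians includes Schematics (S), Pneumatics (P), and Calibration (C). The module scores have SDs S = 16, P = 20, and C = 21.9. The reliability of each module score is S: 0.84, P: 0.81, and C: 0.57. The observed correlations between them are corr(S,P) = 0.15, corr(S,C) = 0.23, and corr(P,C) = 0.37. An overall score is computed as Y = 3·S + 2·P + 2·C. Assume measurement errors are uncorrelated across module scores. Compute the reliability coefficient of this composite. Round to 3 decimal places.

Var(Y) = 3²·16² + 2²·20² + 2²·21.9² + 2·[6·16·20·0.15 + 6·16·21.9·0.23 + 4·20·21.9·0.37] = 5822.44 + 2839.58 = 8662.02.
Under uncorrelated errors the observed covariances equal the true-score covariances, so only the own-variance terms attenuate.
True-score variance = [3²·16²·0.84 + 2²·20²·0.81 + 2²·21.9²·0.57] + 2839.58 = 4324.87 + 2839.58 = 7164.45.
Reliability = 7164.45 / 8662.02 = 0.827.

0.827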